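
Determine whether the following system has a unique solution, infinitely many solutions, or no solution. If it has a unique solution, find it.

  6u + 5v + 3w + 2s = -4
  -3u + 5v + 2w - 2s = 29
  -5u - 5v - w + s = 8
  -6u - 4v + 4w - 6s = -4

Row-reduce the augmented matrix:
R1 ← R1 / (6).
R2 ← R2 + 3·R1.
R3 ← R3 + 5·R1.
R4 ← R4 + 6·R1.
R2 ← R2 / (15/2).
R1 ← R1 − 5/6·R2.
R3 ← R3 + 5/6·R2.
R4 ← R4 − 1·R2.
R3 ← R3 / (17/9).
R1 ← R1 − 1/9·R3.
R2 ← R2 − 7/15·R3.
R4 ← R4 − 98/15·R3.
R4 ← R4 / (-216/17).
R1 ← R1 − 5/17·R4.
R2 ← R2 + 13/17·R4.
R3 ← R3 − 23/17·R4.
Reading off the reduced rows gives u = -5, v = 4, w = 0, s = 3.

u = -5, v = 4, w = 0, s = 3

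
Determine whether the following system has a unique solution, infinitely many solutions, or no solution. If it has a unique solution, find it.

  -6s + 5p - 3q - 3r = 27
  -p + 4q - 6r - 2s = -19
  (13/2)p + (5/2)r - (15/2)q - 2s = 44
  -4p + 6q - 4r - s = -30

no solution

Row-reduce:
R1 ← R1 / (5).
R2 ← R2 + 1·R1.
R3 ← R3 − 13/2·R1.
R4 ← R4 + 4·R1.
R2 ← R2 / (17/5).
R1 ← R1 + 3/5·R2.
R3 ← R3 + 18/5·R2.
R4 ← R4 − 18/5·R2.
R3 ← R3 / (-10/17).
R1 ← R1 + 30/17·R3.
R2 ← R2 + 33/17·R3.
R4 ← R4 − 10/17·R3.
Row 4 reduces to 0 = 1/2, a contradiction. The system is inconsistent.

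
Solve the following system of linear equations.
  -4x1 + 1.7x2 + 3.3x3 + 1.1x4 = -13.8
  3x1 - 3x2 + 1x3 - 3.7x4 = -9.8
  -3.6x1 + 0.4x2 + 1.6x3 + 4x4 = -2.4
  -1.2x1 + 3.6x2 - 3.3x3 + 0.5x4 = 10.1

x1 = 5, x2 = 3, x3 = -1, x4 = 4

Row-reduce the augmented matrix:
R1 ← R1 / (-4).
R2 ← R2 − 3·R1.
R3 ← R3 + 18/5·R1.
R4 ← R4 + 6/5·R1.
R2 ← R2 / (-69/40).
R1 ← R1 + 17/40·R2.
R3 ← R3 + 113/100·R2.
R4 ← R4 − 309/100·R2.
R3 ← R3 / (-1258/345).
R1 ← R1 + 116/69·R3.
R2 ← R2 + 139/69·R3.
R4 ← R4 − 89/46·R3.
R4 ← R4 / (-149927/62900).
R1 ← R1 + 2293/1258·R4.
R2 ← R2 + 6521/6290·R4.
R3 ← R3 + 8441/6290·R4.
Reading off the reduced rows gives x1 = 5, x2 = 3, x3 = -1, x4 = 4.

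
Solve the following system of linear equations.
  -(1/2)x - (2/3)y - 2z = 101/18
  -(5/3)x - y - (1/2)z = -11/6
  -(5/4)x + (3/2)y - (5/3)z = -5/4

x = 3, y = -5/3, z = -3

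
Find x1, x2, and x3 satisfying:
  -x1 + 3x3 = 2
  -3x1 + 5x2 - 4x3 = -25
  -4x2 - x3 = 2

x1 = 4, x2 = -1, x3 = 2

Row-reduce the augmented matrix:
R1 ← R1 / (-1).
R2 ← R2 + 3·R1.
R2 ← R2 / (5).
R3 ← R3 + 4·R2.
R3 ← R3 / (-57/5).
R1 ← R1 + 3·R3.
R2 ← R2 + 13/5·R3.
Reading off the reduced rows gives x1 = 4, x2 = -1, x3 = 2.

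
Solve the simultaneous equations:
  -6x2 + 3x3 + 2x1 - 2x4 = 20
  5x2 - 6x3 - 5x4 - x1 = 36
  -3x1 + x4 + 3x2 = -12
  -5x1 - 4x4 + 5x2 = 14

Row-reduce the augmented matrix:
R1 ← R1 / (2).
R2 ← R2 + 1·R1.
R3 ← R3 + 3·R1.
R4 ← R4 + 5·R1.
R2 ← R2 / (2).
R1 ← R1 + 3·R2.
R3 ← R3 + 6·R2.
R4 ← R4 + 10·R2.
R3 ← R3 / (-9).
R1 ← R1 + 21/4·R3.
R2 ← R2 + 9/4·R3.
R4 ← R4 + 15·R3.
R4 ← R4 / (-17/3).
R1 ← R1 − 5/3·R4.
R2 ← R2 − 2·R4.
R3 ← R3 − 20/9·R4.
Reading off the reduced rows gives x1 = -2, x2 = -4, x3 = -4, x4 = -6.

x1 = -2, x2 = -4, x3 = -4, x4 = -6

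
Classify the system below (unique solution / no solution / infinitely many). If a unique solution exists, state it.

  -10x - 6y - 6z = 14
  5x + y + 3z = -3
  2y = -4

Row-reduce:
R1 ← R1 / (-10).
R2 ← R2 − 5·R1.
R2 ← R2 / (-2).
R1 ← R1 − 3/5·R2.
R3 ← R3 − 2·R2.
Rank is 2 with 3 unknowns, leaving z free.

infinitely many solutions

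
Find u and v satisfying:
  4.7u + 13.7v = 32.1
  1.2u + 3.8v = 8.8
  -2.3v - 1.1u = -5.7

u = 1, v = 2

Row-reduce the augmented matrix:
R1 ← R1 / (47/10).
R2 ← R2 − 6/5·R1.
R3 ← R3 + 11/10·R1.
R2 ← R2 / (71/235).
R1 ← R1 − 137/47·R2.
R3 ← R3 − 213/235·R2.
R3 reduces to 0 = 0, so the extra equation is consistent.
Reading off the reduced rows gives u = 1, v = 2.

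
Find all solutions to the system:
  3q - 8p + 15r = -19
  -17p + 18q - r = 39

infinitely many solutions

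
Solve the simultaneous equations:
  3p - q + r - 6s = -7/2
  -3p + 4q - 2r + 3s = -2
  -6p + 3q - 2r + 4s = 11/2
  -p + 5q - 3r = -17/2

p = -2, q = -3/2, r = 1, s = 0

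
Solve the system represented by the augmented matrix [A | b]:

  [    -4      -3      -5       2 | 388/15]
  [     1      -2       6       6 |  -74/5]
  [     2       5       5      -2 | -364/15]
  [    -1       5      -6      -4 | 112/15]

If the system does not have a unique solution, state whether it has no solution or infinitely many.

Row-reduce the augmented matrix:
R1 ← R1 / (-4).
R2 ← R2 − 1·R1.
R3 ← R3 − 2·R1.
R4 ← R4 + 1·R1.
R2 ← R2 / (-11/4).
R1 ← R1 − 3/4·R2.
R3 ← R3 − 7/2·R2.
R4 ← R4 − 23/4·R2.
R3 ← R3 / (94/11).
R1 ← R1 − 28/11·R3.
R2 ← R2 + 19/11·R3.
R4 ← R4 − 57/11·R3.
R4 ← R4 / (220/47).
R1 ← R1 + 42/47·R4.
R2 ← R2 + 42/47·R4.
R3 ← R3 − 40/47·R4.
Reading off the reduced rows gives x_1 = -14/5, x_2 = -2, x_3 = -2, x_4 = -2/3.

x_1 = -14/5, x_2 = -2, x_3 = -2, x_4 = -2/3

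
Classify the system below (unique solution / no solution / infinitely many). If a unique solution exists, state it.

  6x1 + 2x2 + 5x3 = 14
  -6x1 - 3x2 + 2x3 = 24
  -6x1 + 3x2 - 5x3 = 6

x1 = -4, x2 = 4, x3 = 6

Row-reduce the augmented matrix:
R1 ← R1 / (6).
R2 ← R2 + 6·R1.
R3 ← R3 + 6·R1.
R2 ← R2 / (-1).
R1 ← R1 − 1/3·R2.
R3 ← R3 − 5·R2.
R3 ← R3 / (35).
R1 ← R1 − 19/6·R3.
R2 ← R2 + 7·R3.
Reading off the reduced rows gives x1 = -4, x2 = 4, x3 = 6.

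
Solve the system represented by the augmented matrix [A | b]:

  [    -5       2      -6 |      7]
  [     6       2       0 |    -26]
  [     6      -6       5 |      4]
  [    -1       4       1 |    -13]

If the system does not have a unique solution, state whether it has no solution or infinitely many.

no solution

Row-reduce:
R1 ← R1 / (-5).
R2 ← R2 − 6·R1.
R3 ← R3 − 6·R1.
R4 ← R4 + 1·R1.
R2 ← R2 / (22/5).
R1 ← R1 + 2/5·R2.
R3 ← R3 + 18/5·R2.
R4 ← R4 − 18/5·R2.
R3 ← R3 / (-89/11).
R1 ← R1 − 6/11·R3.
R2 ← R2 + 18/11·R3.
R4 ← R4 − 89/11·R3.
Row 4 reduces to 0 = -2, a contradiction. The system is inconsistent.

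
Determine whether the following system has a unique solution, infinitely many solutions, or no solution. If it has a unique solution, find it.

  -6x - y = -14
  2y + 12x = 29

no solution

Row-reduce:
R1 ← R1 / (-6).
R2 ← R2 − 12·R1.
Row 2 reduces to 0 = 1, a contradiction. The system is inconsistent.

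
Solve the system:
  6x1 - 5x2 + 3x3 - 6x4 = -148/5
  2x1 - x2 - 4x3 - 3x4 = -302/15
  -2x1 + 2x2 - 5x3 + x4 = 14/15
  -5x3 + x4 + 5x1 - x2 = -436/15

x1 = -3, x2 = 3, x3 = 7/3, x4 = 3/5

Row-reduce the augmented matrix:
R1 ← R1 / (6).
R2 ← R2 − 2·R1.
R3 ← R3 + 2·R1.
R4 ← R4 − 5·R1.
R2 ← R2 / (2/3).
R1 ← R1 + 5/6·R2.
R3 ← R3 − 1/3·R2.
R4 ← R4 − 19/6·R2.
R3 ← R3 / (-3/2).
R1 ← R1 + 23/4·R3.
R2 ← R2 + 15/2·R3.
R4 ← R4 − 65/4·R3.
R4 ← R4 / (16/3).
R1 ← R1 + 1/3·R4.
R2 ← R2 − 1·R4.
R3 ← R3 − 1/3·R4.
Reading off the reduced rows gives x1 = -3, x2 = 3, x3 = 7/3, x4 = 3/5.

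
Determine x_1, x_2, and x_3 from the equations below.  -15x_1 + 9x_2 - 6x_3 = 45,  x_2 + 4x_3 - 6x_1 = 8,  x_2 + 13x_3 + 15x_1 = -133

x_1 = -5, x_2 = -6, x_3 = -4

Row-reduce the augmented matrix:
R1 ← R1 / (-15).
R2 ← R2 + 6·R1.
R3 ← R3 − 15·R1.
R2 ← R2 / (-13/5).
R1 ← R1 + 3/5·R2.
R3 ← R3 − 10·R2.
R3 ← R3 / (411/13).
R1 ← R1 + 14/13·R3.
R2 ← R2 + 32/13·R3.
Reading off the reduced rows gives x_1 = -5, x_2 = -6, x_3 = -4.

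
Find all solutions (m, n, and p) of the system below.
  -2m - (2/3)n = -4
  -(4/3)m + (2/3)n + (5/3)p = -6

Row-reduce:
R1 ← R1 / (-2).
R2 ← R2 + 4/3·R1.
R2 ← R2 / (10/9).
R1 ← R1 − 1/3·R2.
Rank is 2 with 3 unknowns, leaving p free.

infinitely many solutions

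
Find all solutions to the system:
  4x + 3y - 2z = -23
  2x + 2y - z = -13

infinitely many solutions

Row-reduce:
R1 ← R1 / (4).
R2 ← R2 − 2·R1.
R2 ← R2 / (1/2).
R1 ← R1 − 3/4·R2.
Rank is 2 with 3 unknowns, leaving z free.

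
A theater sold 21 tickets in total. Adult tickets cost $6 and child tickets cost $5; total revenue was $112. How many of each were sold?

adult tickets: 7, child tickets: 14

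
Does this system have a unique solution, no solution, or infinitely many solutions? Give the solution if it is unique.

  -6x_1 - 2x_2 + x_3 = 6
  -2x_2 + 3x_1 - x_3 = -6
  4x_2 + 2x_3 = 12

x_1 = 0, x_2 = 0, x_3 = 6

Row-reduce the augmented matrix:
R1 ← R1 / (-6).
R2 ← R2 − 3·R1.
R2 ← R2 / (-3).
R1 ← R1 − 1/3·R2.
R3 ← R3 − 4·R2.
R3 ← R3 / (4/3).
R1 ← R1 + 2/9·R3.
R2 ← R2 − 1/6·R3.
Reading off the reduced rows gives x_1 = 0, x_2 = 0, x_3 = 6.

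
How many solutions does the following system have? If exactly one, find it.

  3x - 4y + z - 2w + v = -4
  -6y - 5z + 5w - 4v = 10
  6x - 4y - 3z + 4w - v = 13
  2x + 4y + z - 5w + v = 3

infinitely many solutions

Row-reduce:
R1 ← R1 / (3).
R3 ← R3 − 6·R1.
R4 ← R4 − 2·R1.
R2 ← R2 / (-6).
R1 ← R1 + 4/3·R2.
R3 ← R3 − 4·R2.
R4 ← R4 − 20/3·R2.
R3 ← R3 / (-25/3).
R1 ← R1 − 13/9·R3.
R2 ← R2 − 5/6·R3.
R4 ← R4 + 47/9·R3.
R4 ← R4 / (-391/75).
R1 ← R1 − 14/75·R4.
R2 ← R2 − 3/10·R4.
R3 ← R3 + 34/25·R4.
Rank is 4 with 5 unknowns, leaving v free.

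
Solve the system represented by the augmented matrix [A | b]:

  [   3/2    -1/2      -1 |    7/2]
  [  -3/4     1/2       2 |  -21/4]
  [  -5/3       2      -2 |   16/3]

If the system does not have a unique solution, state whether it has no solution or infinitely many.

Row-reduce the augmented matrix:
R1 ← R1 / (3/2).
R2 ← R2 + 3/4·R1.
R3 ← R3 + 5/3·R1.
R2 ← R2 / (1/4).
R1 ← R1 + 1/3·R2.
R3 ← R3 − 13/9·R2.
R3 ← R3 / (-106/9).
R1 ← R1 − 4/3·R3.
R2 ← R2 − 6·R3.
Reading off the reduced rows gives x_1 = 1, x_2 = 1, x_3 = -5/2.

x_1 = 1, x_2 = 1, x_3 = -5/2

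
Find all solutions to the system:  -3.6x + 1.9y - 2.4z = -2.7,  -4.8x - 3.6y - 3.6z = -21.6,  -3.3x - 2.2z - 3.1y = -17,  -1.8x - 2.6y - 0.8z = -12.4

Row-reduce the augmented matrix:
R1 ← R1 / (-18/5).
R2 ← R2 + 24/5·R1.
R3 ← R3 + 33/10·R1.
R4 ← R4 + 9/5·R1.
R2 ← R2 / (-92/15).
R1 ← R1 + 19/36·R2.
R3 ← R3 + 581/120·R2.
R4 ← R4 + 71/20·R2.
R3 ← R3 / (581/1840).
R1 ← R1 − 129/184·R3.
R2 ← R2 − 3/46·R3.
R4 ← R4 − 581/920·R3.
R4 reduces to 0 = 0, so the extra equation is consistent.
Reading off the reduced rows gives x = 3, y = 3, z = -1.

x = 3, y = 3, z = -1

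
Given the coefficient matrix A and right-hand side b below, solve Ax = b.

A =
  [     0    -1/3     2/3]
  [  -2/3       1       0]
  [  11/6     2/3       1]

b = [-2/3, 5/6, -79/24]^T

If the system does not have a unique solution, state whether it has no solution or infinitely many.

x_1 = -5/4, x_2 = 0, x_3 = -1

Row-reduce the augmented matrix:
Swap R1 and R2.
R1 ← R1 / (-2/3).
R3 ← R3 − 11/6·R1.
R2 ← R2 / (-1/3).
R1 ← R1 + 3/2·R2.
R3 ← R3 − 41/12·R2.
R3 ← R3 / (47/6).
R1 ← R1 + 3·R3.
R2 ← R2 + 2·R3.
Reading off the reduced rows gives x_1 = -5/4, x_2 = 0, x_3 = -1.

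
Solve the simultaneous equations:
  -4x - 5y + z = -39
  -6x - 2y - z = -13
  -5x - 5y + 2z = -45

Row-reduce the augmented matrix:
R1 ← R1 / (-4).
R2 ← R2 + 6·R1.
R3 ← R3 + 5·R1.
R2 ← R2 / (11/2).
R1 ← R1 − 5/4·R2.
R3 ← R3 − 5/4·R2.
R3 ← R3 / (29/22).
R1 ← R1 − 7/22·R3.
R2 ← R2 + 5/11·R3.
Reading off the reduced rows gives x = 1, y = 6, z = -5.

x = 1, y = 6, z = -5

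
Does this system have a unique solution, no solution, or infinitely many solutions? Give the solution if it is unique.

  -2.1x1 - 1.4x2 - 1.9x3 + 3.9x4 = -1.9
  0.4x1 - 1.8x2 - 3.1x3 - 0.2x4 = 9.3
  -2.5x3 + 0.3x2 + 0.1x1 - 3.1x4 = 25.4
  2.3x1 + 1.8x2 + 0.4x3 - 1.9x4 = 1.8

Row-reduce the augmented matrix:
R1 ← R1 / (-21/10).
R2 ← R2 − 2/5·R1.
R3 ← R3 − 1/10·R1.
R4 ← R4 − 23/10·R1.
R2 ← R2 / (-31/15).
R1 ← R1 − 2/3·R2.
R3 ← R3 − 7/30·R2.
R4 ← R4 − 4/15·R2.
R3 ← R3 / (-12939/4340).
R1 ← R1 + 46/217·R3.
R2 ← R2 − 727/434·R3.
R4 ← R4 + 4617/2170·R3.
R4 ← R4 / (5082/1135).
R1 ← R1 + 19139/12939·R4.
R2 ← R2 + 24140/12939·R4.
R3 ← R3 − 12382/12939·R4.
Reading off the reduced rows gives x1 = -4, x2 = 3, x3 = -5, x4 = -4.

x1 = -4, x2 = 3, x3 = -5, x4 = -4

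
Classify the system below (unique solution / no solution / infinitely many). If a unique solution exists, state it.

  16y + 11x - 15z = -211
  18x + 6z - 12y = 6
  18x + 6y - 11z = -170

Row-reduce the augmented matrix:
R1 ← R1 / (11).
R2 ← R2 − 18·R1.
R3 ← R3 − 18·R1.
R2 ← R2 / (-420/11).
R1 ← R1 − 16/11·R2.
R3 ← R3 + 222/11·R2.
R3 ← R3 / (-13/5).
R1 ← R1 + 1/5·R3.
R2 ← R2 + 4/5·R3.
Reading off the reduced rows gives x = -5, y = -6, z = 4.

x = -5, y = -6, z = 4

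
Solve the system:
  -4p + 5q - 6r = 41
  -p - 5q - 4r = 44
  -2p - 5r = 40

p = -5, q = -3, r = -6

Row-reduce the augmented matrix:
R1 ← R1 / (-4).
R2 ← R2 + 1·R1.
R3 ← R3 + 2·R1.
R2 ← R2 / (-25/4).
R1 ← R1 + 5/4·R2.
R3 ← R3 + 5/2·R2.
R3 ← R3 / (-1).
R1 ← R1 − 2·R3.
R2 ← R2 − 2/5·R3.
Reading off the reduced rows gives p = -5, q = -3, r = -6.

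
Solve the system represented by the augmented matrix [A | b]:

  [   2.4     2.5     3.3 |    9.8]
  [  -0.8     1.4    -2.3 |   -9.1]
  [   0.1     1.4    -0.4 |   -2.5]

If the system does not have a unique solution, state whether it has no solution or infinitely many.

x_1 = 1, x_2 = -1, x_3 = 3

Row-reduce the augmented matrix:
R1 ← R1 / (12/5).
R2 ← R2 + 4/5·R1.
R3 ← R3 − 1/10·R1.
R2 ← R2 / (67/30).
R1 ← R1 − 25/24·R2.
R3 ← R3 − 311/240·R2.
R3 ← R3 / (851/5360).
R1 ← R1 − 1037/536·R3.
R2 ← R2 + 36/67·R3.
Reading off the reduced rows gives x_1 = 1, x_2 = -1, x_3 = 3.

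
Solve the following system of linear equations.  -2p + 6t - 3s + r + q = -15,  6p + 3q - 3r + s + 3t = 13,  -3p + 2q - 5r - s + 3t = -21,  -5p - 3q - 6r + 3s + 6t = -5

Row-reduce:
R1 ← R1 / (-2).
R2 ← R2 − 6·R1.
R3 ← R3 + 3·R1.
R4 ← R4 + 5·R1.
R2 ← R2 / (6).
R1 ← R1 + 1/2·R2.
R3 ← R3 − 1/2·R2.
R4 ← R4 + 11/2·R2.
R3 ← R3 / (-13/2).
R1 ← R1 + 1/2·R3.
R4 ← R4 + 17/2·R3.
R4 ← R4 / (-89/39).
R1 ← R1 − 20/39·R4.
R2 ← R2 + 4/3·R4.
R3 ← R3 + 25/39·R4.
Rank is 4 with 5 unknowns, leaving t free.

infinitely many solutions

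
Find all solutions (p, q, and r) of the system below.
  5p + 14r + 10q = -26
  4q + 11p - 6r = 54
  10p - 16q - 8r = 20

Row-reduce the augmented matrix:
R1 ← R1 / (5).
R2 ← R2 − 11·R1.
R3 ← R3 − 10·R1.
R2 ← R2 / (-18).
R1 ← R1 − 2·R2.
R3 ← R3 + 36·R2.
R3 ← R3 / (188/5).
R1 ← R1 + 58/45·R3.
R2 ← R2 − 92/45·R3.
Reading off the reduced rows gives p = 2, q = 2, r = -4.

p = 2, q = 2, r = -4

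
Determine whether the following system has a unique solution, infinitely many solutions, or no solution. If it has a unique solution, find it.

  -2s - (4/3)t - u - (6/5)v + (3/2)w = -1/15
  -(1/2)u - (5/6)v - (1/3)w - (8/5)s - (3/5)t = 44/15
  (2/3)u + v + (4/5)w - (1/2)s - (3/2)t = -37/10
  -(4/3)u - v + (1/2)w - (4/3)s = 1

infinitely many solutions

Row-reduce:
R1 ← R1 / (-1).
R2 ← R2 + 1/2·R1.
R3 ← R3 − 2/3·R1.
R4 ← R4 + 4/3·R1.
R2 ← R2 / (-7/30).
R1 ← R1 − 6/5·R2.
R3 ← R3 − 1/5·R2.
R4 ← R4 − 3/5·R2.
R3 ← R3 / (61/70).
R1 ← R1 + 99/14·R3.
R2 ← R2 − 65/14·R3.
R4 ← R4 + 30/7·R3.
R4 ← R4 / (-10756/915).
R1 ← R1 + 12283/610·R4.
R2 ← R2 − 5519/366·R4.
R3 ← R3 + 493/183·R4.
Rank is 4 with 5 unknowns, leaving t free.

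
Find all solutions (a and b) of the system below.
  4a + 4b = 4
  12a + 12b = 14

Row-reduce:
R1 ← R1 / (4).
R2 ← R2 − 12·R1.
Row 2 reduces to 0 = 2, a contradiction. The system is inconsistent.

no solution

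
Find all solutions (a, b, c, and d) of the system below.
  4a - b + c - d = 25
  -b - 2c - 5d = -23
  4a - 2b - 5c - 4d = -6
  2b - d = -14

a = 5, b = -5, c = 4, d = 4

Row-reduce the augmented matrix:
R1 ← R1 / (4).
R3 ← R3 − 4·R1.
R2 ← R2 / (-1).
R1 ← R1 + 1/4·R2.
R3 ← R3 + 1·R2.
R4 ← R4 − 2·R2.
R3 ← R3 / (-4).
R1 ← R1 − 3/4·R3.
R2 ← R2 − 2·R3.
R4 ← R4 + 4·R3.
R4 ← R4 / (-13).
R1 ← R1 − 11/8·R4.
R2 ← R2 − 6·R4.
R3 ← R3 + 1/2·R4.
Reading off the reduced rows gives a = 5, b = -5, c = 4, d = 4.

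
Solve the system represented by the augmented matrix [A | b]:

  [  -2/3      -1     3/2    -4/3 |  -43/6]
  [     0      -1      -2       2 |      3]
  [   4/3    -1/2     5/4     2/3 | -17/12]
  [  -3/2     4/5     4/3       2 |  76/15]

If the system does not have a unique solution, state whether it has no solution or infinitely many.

x_1 = 0, x_2 = 3, x_3 = -1, x_4 = 2

Row-reduce the augmented matrix:
R1 ← R1 / (-2/3).
R3 ← R3 − 4/3·R1.
R4 ← R4 + 3/2·R1.
R2 ← R2 / (-1).
R1 ← R1 − 3/2·R2.
R3 ← R3 + 5/2·R2.
R4 ← R4 − 61/20·R2.
R3 ← R3 / (37/4).
R1 ← R1 + 21/4·R3.
R2 ← R2 − 2·R3.
R4 ← R4 + 977/120·R3.
R4 ← R4 / (2741/555).
R1 ← R1 − 38/37·R4.
R2 ← R2 + 18/37·R4.
R3 ← R3 + 28/37·R4.
Reading off the reduced rows gives x_1 = 0, x_2 = 3, x_3 = -1, x_4 = 2.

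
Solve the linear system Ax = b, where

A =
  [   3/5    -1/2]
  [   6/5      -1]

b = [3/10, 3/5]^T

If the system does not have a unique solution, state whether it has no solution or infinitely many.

Row-reduce:
R1 ← R1 / (3/5).
R2 ← R2 − 6/5·R1.
Rank is 1 with 2 unknowns, leaving x_2 free.

infinitely many solutions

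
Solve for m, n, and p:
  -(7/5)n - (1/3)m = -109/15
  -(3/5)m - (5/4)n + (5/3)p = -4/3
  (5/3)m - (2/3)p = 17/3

m = 5, n = 4, p = 4

Row-reduce the augmented matrix:
R1 ← R1 / (-1/3).
R2 ← R2 + 3/5·R1.
R3 ← R3 − 5/3·R1.
R2 ← R2 / (127/100).
R1 ← R1 − 21/5·R2.
R3 ← R3 + 7·R2.
R3 ← R3 / (1082/127).
R1 ← R1 + 700/127·R3.
R2 ← R2 − 500/381·R3.
Reading off the reduced rows gives m = 5, n = 4, p = 4.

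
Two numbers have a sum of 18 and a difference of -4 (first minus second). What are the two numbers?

Let x = first number, y = second number.
  x + y = 18
  x - y = -4
From equation 1: x = 18 − y.
Substitute into equation 2 and solve: y = 11.
Then x = 7.

first number: 7, second number: 11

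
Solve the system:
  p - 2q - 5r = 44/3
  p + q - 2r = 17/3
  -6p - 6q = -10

Row-reduce the augmented matrix:
R2 ← R2 − 1·R1.
R3 ← R3 + 6·R1.
R2 ← R2 / (3).
R1 ← R1 + 2·R2.
R3 ← R3 + 18·R2.
R3 ← R3 / (-12).
R1 ← R1 + 3·R3.
R2 ← R2 − 1·R3.
Reading off the reduced rows gives p = 8/3, q = -1, r = -2.

p = 8/3, q = -1, r = -2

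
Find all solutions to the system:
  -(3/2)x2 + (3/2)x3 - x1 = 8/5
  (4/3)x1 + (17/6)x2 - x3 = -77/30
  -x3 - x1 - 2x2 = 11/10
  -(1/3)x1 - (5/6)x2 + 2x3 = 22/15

Row-reduce the augmented matrix:
R1 ← R1 / (-1).
R2 ← R2 − 4/3·R1.
R3 ← R3 + 1·R1.
R4 ← R4 + 1/3·R1.
R2 ← R2 / (5/6).
R1 ← R1 − 3/2·R2.
R3 ← R3 + 1/2·R2.
R4 ← R4 + 1/3·R2.
R3 ← R3 / (-19/10).
R1 ← R1 + 33/10·R3.
R2 ← R2 − 6/5·R3.
R4 ← R4 − 19/10·R3.
R4 reduces to 0 = 0, so the extra equation is consistent.
Reading off the reduced rows gives x1 = 1/2, x2 = -1, x3 = 2/5.

x1 = 1/2, x2 = -1, x3 = 2/5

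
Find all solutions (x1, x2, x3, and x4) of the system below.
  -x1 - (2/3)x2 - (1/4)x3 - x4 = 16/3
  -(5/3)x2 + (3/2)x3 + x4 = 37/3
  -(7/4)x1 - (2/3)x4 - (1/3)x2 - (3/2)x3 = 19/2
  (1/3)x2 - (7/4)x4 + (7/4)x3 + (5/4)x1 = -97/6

x1 = -6, x2 = -5, x3 = 0, x4 = 4

Row-reduce the augmented matrix:
R1 ← R1 / (-1).
R3 ← R3 + 7/4·R1.
R4 ← R4 − 5/4·R1.
R2 ← R2 / (-5/3).
R1 ← R1 − 2/3·R2.
R3 ← R3 − 5/6·R2.
R4 ← R4 + 1/2·R2.
R3 ← R3 / (-5/16).
R1 ← R1 − 17/20·R3.
R2 ← R2 + 9/10·R3.
R4 ← R4 − 79/80·R3.
R4 ← R4 / (511/300).
R1 ← R1 − 428/75·R4.
R2 ← R2 + 129/25·R4.
R3 ← R3 + 76/15·R4.
Reading off the reduced rows gives x1 = -6, x2 = -5, x3 = 0, x4 = 4.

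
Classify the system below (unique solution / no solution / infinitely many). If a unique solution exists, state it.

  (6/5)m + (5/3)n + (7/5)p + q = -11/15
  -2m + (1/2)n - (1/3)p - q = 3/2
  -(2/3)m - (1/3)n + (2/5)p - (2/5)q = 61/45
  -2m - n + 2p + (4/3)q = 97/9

m = -7/3, n = -1, p = 1, q = 7/3

Row-reduce the augmented matrix:
R1 ← R1 / (6/5).
R2 ← R2 + 2·R1.
R3 ← R3 + 2/3·R1.
R4 ← R4 + 2·R1.
R2 ← R2 / (59/18).
R1 ← R1 − 25/18·R2.
R3 ← R3 − 16/27·R2.
R4 ← R4 − 16/9·R2.
R3 ← R3 / (2167/2655).
R1 ← R1 − 113/354·R3.
R2 ← R2 − 36/59·R3.
R4 ← R4 − 575/177·R3.
R4 ← R4 / (16246/6501).
R1 ← R1 − 1164/2167·R4.
R2 ← R2 − 384/2167·R4.
R3 ← R3 − 93/2167·R4.
Reading off the reduced rows gives m = -7/3, n = -1, p = 1, q = 7/3.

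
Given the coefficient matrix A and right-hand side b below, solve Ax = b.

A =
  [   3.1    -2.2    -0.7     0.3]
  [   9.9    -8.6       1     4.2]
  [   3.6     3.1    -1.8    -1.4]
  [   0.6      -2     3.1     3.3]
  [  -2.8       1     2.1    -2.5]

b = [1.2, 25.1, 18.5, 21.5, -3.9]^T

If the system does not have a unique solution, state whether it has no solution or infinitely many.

Row-reduce the augmented matrix:
R1 ← R1 / (31/10).
R2 ← R2 − 99/10·R1.
R3 ← R3 − 18/5·R1.
R4 ← R4 − 3/5·R1.
R5 ← R5 + 14/5·R1.
R2 ← R2 / (-244/155).
R1 ← R1 + 22/31·R2.
R3 ← R3 − 1753/310·R2.
R4 ← R4 + 244/155·R2.
R5 ← R5 + 153/155·R2.
R3 ← R3 / (51901/4880).
R1 ← R1 + 411/244·R3.
R2 ← R2 + 1003/488·R3.
R5 ← R5 + 1369/2440·R3.
Swap R4 and R5.
R4 ← R4 / (-970486/259505).
R1 ← R1 − 10524/51901·R4.
R2 ← R2 + 448/3053·R4.
R3 ← R3 − 48299/51901·R4.
R5 reduces to 0 = 0, so the extra equation is consistent.
Reading off the reduced rows gives x_1 = 5, x_2 = 5, x_3 = 6, x_4 = 3.

x_1 = 5, x_2 = 5, x_3 = 6, x_4 = 3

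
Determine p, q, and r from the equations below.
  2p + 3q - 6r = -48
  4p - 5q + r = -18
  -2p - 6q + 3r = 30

Row-reduce the augmented matrix:
R1 ← R1 / (2).
R2 ← R2 − 4·R1.
R3 ← R3 + 2·R1.
R2 ← R2 / (-11).
R1 ← R1 − 3/2·R2.
R3 ← R3 + 3·R2.
R3 ← R3 / (-72/11).
R1 ← R1 + 27/22·R3.
R2 ← R2 + 13/11·R3.
Reading off the reduced rows gives p = -6, q = 0, r = 6.

p = -6, q = 0, r = 6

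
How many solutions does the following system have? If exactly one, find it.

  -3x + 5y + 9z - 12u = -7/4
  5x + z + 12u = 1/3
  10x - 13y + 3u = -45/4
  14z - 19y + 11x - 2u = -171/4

Row-reduce the augmented matrix:
R1 ← R1 / (-3).
R2 ← R2 − 5·R1.
R3 ← R3 − 10·R1.
R4 ← R4 − 11·R1.
R2 ← R2 / (25/3).
R1 ← R1 + 5/3·R2.
R3 ← R3 − 11/3·R2.
R4 ← R4 + 2/3·R2.
R3 ← R3 / (574/25).
R1 ← R1 − 1/5·R3.
R2 ← R2 − 48/25·R3.
R4 ← R4 − 1207/25·R3.
R4 ← R4 / (13639/574).
R1 ← R1 − 1545/574·R4.
R2 ← R2 − 528/287·R4.
R3 ← R3 + 837/574·R4.
Reading off the reduced rows gives x = 2, y = 9/4, z = -5/3, u = -2/3.

x = 2, y = 9/4, z = -5/3, u = -2/3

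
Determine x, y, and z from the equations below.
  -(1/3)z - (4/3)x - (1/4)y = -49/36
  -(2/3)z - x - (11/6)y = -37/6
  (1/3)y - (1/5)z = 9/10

x = 1/3, y = 3, z = 1/2

Row-reduce the augmented matrix:
R1 ← R1 / (-4/3).
R2 ← R2 + 1·R1.
R2 ← R2 / (-79/48).
R1 ← R1 − 3/16·R2.
R3 ← R3 − 1/3·R2.
R3 ← R3 / (-337/1185).
R1 ← R1 − 16/79·R3.
R2 ← R2 − 20/79·R3.
Reading off the reduced rows gives x = 1/3, y = 3, z = 1/2.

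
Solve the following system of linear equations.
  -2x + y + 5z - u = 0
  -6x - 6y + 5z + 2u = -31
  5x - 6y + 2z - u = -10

infinitely many solutions

Row-reduce:
R1 ← R1 / (-2).
R2 ← R2 + 6·R1.
R3 ← R3 − 5·R1.
R2 ← R2 / (-9).
R1 ← R1 + 1/2·R2.
R3 ← R3 + 7/2·R2.
R3 ← R3 / (331/18).
R1 ← R1 + 35/18·R3.
R2 ← R2 − 10/9·R3.
Rank is 3 with 4 unknowns, leaving u free.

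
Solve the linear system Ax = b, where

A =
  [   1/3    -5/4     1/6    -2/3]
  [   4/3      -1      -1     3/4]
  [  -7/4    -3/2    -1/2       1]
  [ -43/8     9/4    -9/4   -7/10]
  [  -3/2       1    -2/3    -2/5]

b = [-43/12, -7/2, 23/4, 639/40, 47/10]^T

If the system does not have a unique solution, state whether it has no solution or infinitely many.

no solution

Row-reduce:
R1 ← R1 / (1/3).
R2 ← R2 − 4/3·R1.
R3 ← R3 + 7/4·R1.
R4 ← R4 + 43/8·R1.
R5 ← R5 + 3/2·R1.
R2 ← R2 / (4).
R1 ← R1 + 15/4·R2.
R3 ← R3 + 129/16·R2.
R4 ← R4 + 573/32·R2.
R5 ← R5 + 37/8·R2.
R3 ← R3 / (-191/64).
R1 ← R1 + 17/16·R3.
R2 ← R2 + 5/12·R3.
R4 ← R4 + 899/128·R3.
R5 ← R5 + 59/32·R3.
R4 ← R4 / (-24749/3820).
R1 ← R1 + 137/382·R4.
R2 ← R2 − 277/1146·R4.
R3 ← R3 + 1123/764·R4.
R5 ← R5 + 24749/11460·R4.
Row 5 reduces to 0 = 1/3, a contradiction. The system is inconsistent.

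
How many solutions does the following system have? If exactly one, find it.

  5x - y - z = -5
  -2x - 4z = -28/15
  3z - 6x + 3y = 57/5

Row-reduce the augmented matrix:
R1 ← R1 / (5).
R2 ← R2 + 2·R1.
R3 ← R3 + 6·R1.
R2 ← R2 / (-2/5).
R1 ← R1 + 1/5·R2.
R3 ← R3 − 9/5·R2.
R3 ← R3 / (-18).
R1 ← R1 − 2·R3.
R2 ← R2 − 11·R3.
Reading off the reduced rows gives x = -2/5, y = 7/3, z = 2/3.

x = -2/5, y = 7/3, z = 2/3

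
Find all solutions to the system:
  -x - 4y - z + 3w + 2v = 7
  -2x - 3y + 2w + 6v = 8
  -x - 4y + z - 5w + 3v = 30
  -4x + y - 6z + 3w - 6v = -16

infinitely many solutions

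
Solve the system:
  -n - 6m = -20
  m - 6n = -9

m = 3, n = 2

From equation 1: n = 20 − 6·m.
Substitute into equation 2 and solve: m = 3.
Then n = 2.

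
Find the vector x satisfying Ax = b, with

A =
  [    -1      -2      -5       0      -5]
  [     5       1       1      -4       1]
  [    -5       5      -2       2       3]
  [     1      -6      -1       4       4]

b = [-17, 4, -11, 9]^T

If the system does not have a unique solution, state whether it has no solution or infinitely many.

infinitely many solutions

Row-reduce:
R1 ← R1 / (-1).
R2 ← R2 − 5·R1.
R3 ← R3 + 5·R1.
R4 ← R4 − 1·R1.
R2 ← R2 / (-9).
R1 ← R1 − 2·R2.
R3 ← R3 − 15·R2.
R4 ← R4 + 8·R2.
R3 ← R3 / (-17).
R1 ← R1 + 1/3·R3.
R2 ← R2 − 8/3·R3.
R4 ← R4 − 46/3·R3.
R4 ← R4 / (512/153).
R1 ← R1 + 122/153·R4.
R2 ← R2 + 44/153·R4.
R3 ← R3 − 14/51·R4.
Rank is 4 with 5 unknowns, leaving x_5 free.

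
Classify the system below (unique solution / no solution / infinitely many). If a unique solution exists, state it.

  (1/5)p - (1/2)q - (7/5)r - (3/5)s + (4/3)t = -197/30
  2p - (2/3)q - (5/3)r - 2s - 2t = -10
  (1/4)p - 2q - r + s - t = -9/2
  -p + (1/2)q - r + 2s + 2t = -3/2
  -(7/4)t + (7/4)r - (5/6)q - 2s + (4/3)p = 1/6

p = -6, q = 1, r = 2, s = -1, t = -2

Row-reduce the augmented matrix:
R1 ← R1 / (1/5).
R2 ← R2 − 2·R1.
R3 ← R3 − 1/4·R1.
R4 ← R4 + 1·R1.
R5 ← R5 − 4/3·R1.
R2 ← R2 / (13/3).
R1 ← R1 + 5/2·R2.
R3 ← R3 + 11/8·R2.
R4 ← R4 + 2·R2.
R5 ← R5 − 5/2·R2.
R3 ← R3 / (485/104).
R1 ← R1 − 3/26·R3.
R2 ← R2 − 37/13·R3.
R4 ← R4 + 30/13·R3.
R5 ← R5 − 619/156·R3.
R4 ← R4 / (227/97).
R1 ← R1 + 372/485·R4.
R2 ← R2 + 446/485·R4.
R3 ← R3 − 314/485·R4.
R5 ← R5 + 8371/2910·R4.
R5 ← R5 / (81253/40860).
R1 ← R1 + 9172/3405·R5.
R2 ← R2 − 248/1135·R5.
R3 ← R3 + 1162/1135·R5.
R4 ← R4 + 622/681·R5.
Reading off the reduced rows gives p = -6, q = 1, r = 2, s = -1, t = -2.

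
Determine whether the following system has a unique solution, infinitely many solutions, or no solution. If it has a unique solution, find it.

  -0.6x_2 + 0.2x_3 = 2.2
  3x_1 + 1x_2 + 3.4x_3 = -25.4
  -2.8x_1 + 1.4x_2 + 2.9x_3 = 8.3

x_1 = -6, x_2 = -4, x_3 = -1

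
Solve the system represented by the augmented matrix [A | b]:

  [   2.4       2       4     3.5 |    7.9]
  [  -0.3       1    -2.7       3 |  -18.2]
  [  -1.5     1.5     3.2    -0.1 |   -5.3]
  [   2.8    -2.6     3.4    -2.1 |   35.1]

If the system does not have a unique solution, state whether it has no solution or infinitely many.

x_1 = 6, x_2 = -2, x_3 = 2, x_4 = -3

Row-reduce the augmented matrix:
R1 ← R1 / (12/5).
R2 ← R2 + 3/10·R1.
R3 ← R3 + 3/2·R1.
R4 ← R4 − 14/5·R1.
R2 ← R2 / (5/4).
R1 ← R1 − 5/6·R2.
R3 ← R3 − 11/4·R2.
R4 ← R4 + 74/15·R2.
R3 ← R3 / (527/50).
R1 ← R1 − 47/15·R3.
R2 ← R2 + 44/25·R3.
R4 ← R4 + 3731/375·R3.
R4 ← R4 / (87554/39525).
R1 ← R1 − 5023/6324·R4.
R2 ← R2 − 19349/10540·R4.
R3 ← R3 + 1095/2108·R4.
Reading off the reduced rows gives x_1 = 6, x_2 = -2, x_3 = 2, x_4 = -3.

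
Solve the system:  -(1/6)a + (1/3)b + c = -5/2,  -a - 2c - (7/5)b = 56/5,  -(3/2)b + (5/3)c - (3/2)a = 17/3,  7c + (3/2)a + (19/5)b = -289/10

Row-reduce:
R1 ← R1 / (-1/6).
R2 ← R2 + 1·R1.
R3 ← R3 + 3/2·R1.
R4 ← R4 − 3/2·R1.
R2 ← R2 / (-17/5).
R1 ← R1 + 2·R2.
R3 ← R3 + 9/2·R2.
R4 ← R4 − 34/5·R2.
R3 ← R3 / (166/51).
R1 ← R1 + 22/17·R3.
R2 ← R2 − 40/17·R3.
Row 4 reduces to 0 = 1, a contradiction. The system is inconsistent.

no solution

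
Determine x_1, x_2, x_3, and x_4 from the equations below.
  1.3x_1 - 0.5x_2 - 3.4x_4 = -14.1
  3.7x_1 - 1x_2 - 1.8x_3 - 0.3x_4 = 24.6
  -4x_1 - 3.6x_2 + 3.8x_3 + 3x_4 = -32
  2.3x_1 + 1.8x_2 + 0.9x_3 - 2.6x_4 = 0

Row-reduce the augmented matrix:
R1 ← R1 / (13/10).
R2 ← R2 − 37/10·R1.
R3 ← R3 + 4·R1.
R4 ← R4 − 23/10·R1.
R2 ← R2 / (11/26).
R1 ← R1 + 5/13·R2.
R3 ← R3 + 334/65·R2.
R4 ← R4 − 349/130·R2.
R3 ← R3 / (-4967/275).
R1 ← R1 + 18/11·R3.
R2 ← R2 + 234/55·R3.
R4 ← R4 − 6777/550·R3.
R4 ← R4 / (410231/24835).
R1 ← R1 + 18541/4967·R4.
R2 ← R2 + 14431/4967·R4.
R3 ← R3 + 29267/4967·R4.
Reading off the reduced rows gives x_1 = 6, x_2 = 3, x_3 = -4, x_4 = 6.

x_1 = 6, x_2 = 3, x_3 = -4, x_4 = 6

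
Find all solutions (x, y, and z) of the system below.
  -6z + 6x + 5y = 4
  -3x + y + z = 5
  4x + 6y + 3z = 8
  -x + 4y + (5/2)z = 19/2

Row-reduce:
R1 ← R1 / (6).
R2 ← R2 + 3·R1.
R3 ← R3 − 4·R1.
R4 ← R4 + 1·R1.
R2 ← R2 / (7/2).
R1 ← R1 − 5/6·R2.
R3 ← R3 − 8/3·R2.
R4 ← R4 − 29/6·R2.
R3 ← R3 / (179/21).
R1 ← R1 + 11/21·R3.
R2 ← R2 + 4/7·R3.
R4 ← R4 − 179/42·R3.
Row 4 reduces to 0 = 1/2, a contradiction. The system is inconsistent.

no solution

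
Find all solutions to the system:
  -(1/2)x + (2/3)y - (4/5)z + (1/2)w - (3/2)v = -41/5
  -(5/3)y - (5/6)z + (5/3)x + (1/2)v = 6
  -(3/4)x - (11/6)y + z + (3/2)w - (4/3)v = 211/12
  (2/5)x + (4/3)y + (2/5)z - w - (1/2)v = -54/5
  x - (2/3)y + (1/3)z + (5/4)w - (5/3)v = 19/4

Row-reduce the augmented matrix:
R1 ← R1 / (-1/2).
R2 ← R2 − 5/3·R1.
R3 ← R3 + 3/4·R1.
R4 ← R4 − 2/5·R1.
R5 ← R5 − 1·R1.
R2 ← R2 / (5/9).
R1 ← R1 + 4/3·R2.
R3 ← R3 + 17/6·R2.
R4 ← R4 − 28/15·R2.
R5 ← R5 − 2/3·R2.
R3 ← R3 / (-313/20).
R1 ← R1 + 34/5·R3.
R2 ← R2 + 63/10·R3.
R4 ← R4 − 288/25·R3.
R5 ← R5 − 44/15·R3.
R4 ← R4 / (953/1565).
R1 ← R1 + 319/313·R4.
R2 ← R2 + 453/626·R4.
R3 ← R3 + 185/313·R4.
R5 ← R5 − 7451/3756·R4.
R5 ← R5 / (1962809/343080).
R1 ← R1 + 16643/5718·R5.
R2 ← R2 + 48723/19060·R5.
R3 ← R3 + 7483/5718·R5.
R4 ← R4 + 43801/9530·R5.
Reading off the reduced rows gives x = -1, y = -6, z = 4, w = 3, v = 2.

x = -1, y = -6, z = 4, w = 3, v = 2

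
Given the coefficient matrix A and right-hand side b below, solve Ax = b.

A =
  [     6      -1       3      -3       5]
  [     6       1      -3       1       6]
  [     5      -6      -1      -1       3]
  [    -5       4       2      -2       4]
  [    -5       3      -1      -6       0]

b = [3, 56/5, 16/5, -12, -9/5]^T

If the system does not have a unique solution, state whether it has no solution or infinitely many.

Row-reduce the augmented matrix:
R1 ← R1 / (6).
R2 ← R2 − 6·R1.
R3 ← R3 − 5·R1.
R4 ← R4 + 5·R1.
R5 ← R5 + 5·R1.
R2 ← R2 / (2).
R1 ← R1 + 1/6·R2.
R3 ← R3 + 31/6·R2.
R4 ← R4 − 19/6·R2.
R5 ← R5 − 13/6·R2.
R3 ← R3 / (-19).
R2 ← R2 + 3·R3.
R4 ← R4 − 14·R3.
R5 ← R5 − 8·R3.
R4 ← R4 / (-241/114).
R1 ← R1 + 1/6·R4.
R2 ← R2 − 5/38·R4.
R3 ← R3 + 71/114·R4.
R5 ← R5 + 895/114·R4.
R5 ← R5 / (-11879/482).
R1 ← R1 − 76/241·R5.
R2 ← R2 − 181/241·R5.
R3 ← R3 + 1119/482·R5.
R4 ← R4 + 1739/482·R5.
Reading off the reduced rows gives x_1 = 2, x_2 = 1, x_3 = -8/5, x_4 = -3/5, x_5 = -1.

x_1 = 2, x_2 = 1, x_3 = -8/5, x_4 = -3/5, x_5 = -1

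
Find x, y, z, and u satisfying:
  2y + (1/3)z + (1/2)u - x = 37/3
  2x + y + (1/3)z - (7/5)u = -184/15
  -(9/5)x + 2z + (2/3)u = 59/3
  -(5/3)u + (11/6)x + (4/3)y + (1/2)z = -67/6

Row-reduce the augmented matrix:
R1 ← R1 / (-1).
R2 ← R2 − 2·R1.
R3 ← R3 + 9/5·R1.
R4 ← R4 − 11/6·R1.
R2 ← R2 / (5).
R1 ← R1 + 2·R2.
R3 ← R3 + 18/5·R2.
R4 ← R4 − 5·R2.
R3 ← R3 / (53/25).
R1 ← R1 − 1/15·R3.
R2 ← R2 − 1/5·R3.
R4 ← R4 − 1/9·R3.
R4 ← R4 / (-1847/5724).
R1 ← R1 + 307/477·R4.
R2 ← R2 + 49/1590·R4.
R3 ← R3 + 391/1590·R4.
Reading off the reduced rows gives x = -5, y = 2, z = 4, u = 4.

x = -5, y = 2, z = 4, u = 4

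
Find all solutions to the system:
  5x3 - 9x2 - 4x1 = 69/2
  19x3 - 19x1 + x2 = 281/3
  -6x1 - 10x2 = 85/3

x1 = -5/2, x2 = -4/3, x3 = 5/2

Row-reduce the augmented matrix:
R1 ← R1 / (-4).
R2 ← R2 + 19·R1.
R3 ← R3 + 6·R1.
R2 ← R2 / (175/4).
R1 ← R1 − 9/4·R2.
R3 ← R3 − 7/2·R2.
R3 ← R3 / (-178/25).
R1 ← R1 + 176/175·R3.
R2 ← R2 + 19/175·R3.
Reading off the reduced rows gives x1 = -5/2, x2 = -4/3, x3 = 5/2.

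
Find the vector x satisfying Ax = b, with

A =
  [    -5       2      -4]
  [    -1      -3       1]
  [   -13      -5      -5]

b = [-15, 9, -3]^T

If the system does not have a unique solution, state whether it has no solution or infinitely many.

Row-reduce:
R1 ← R1 / (-5).
R2 ← R2 + 1·R1.
R3 ← R3 + 13·R1.
R2 ← R2 / (-17/5).
R1 ← R1 + 2/5·R2.
R3 ← R3 + 51/5·R2.
Rank is 2 with 3 unknowns, leaving x_3 free.

infinitely many solutions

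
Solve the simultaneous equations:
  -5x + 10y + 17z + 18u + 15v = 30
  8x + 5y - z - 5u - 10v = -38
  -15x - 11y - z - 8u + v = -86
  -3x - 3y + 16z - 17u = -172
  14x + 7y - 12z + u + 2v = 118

x = 6, y = -4, z = -4, u = 6, v = 4

Row-reduce the augmented matrix:
R1 ← R1 / (-5).
R2 ← R2 − 8·R1.
R3 ← R3 + 15·R1.
R4 ← R4 + 3·R1.
R5 ← R5 − 14·R1.
R2 ← R2 / (21).
R1 ← R1 + 2·R2.
R3 ← R3 + 41·R2.
R4 ← R4 + 9·R2.
R5 ← R5 − 35·R2.
R3 ← R3 / (-89/105).
R1 ← R1 + 19/21·R3.
R2 ← R2 − 131/105·R3.
R4 ← R4 − 596/35·R3.
R5 ← R5 + 121/15·R3.
R4 ← R4 / (-29340/89).
R1 ← R1 − 1357/89·R4.
R2 ← R2 + 1934/89·R4.
R3 ← R3 − 1631/89·R4.
R5 ← R5 − 14201/89·R4.
R5 ← R5 / (462557/29340).
R1 ← R1 − 14629/29340·R5.
R2 ← R2 + 23419/14670·R5.
R3 ← R3 − 25907/29340·R5.
R4 ← R4 − 30067/29340·R5.
Reading off the reduced rows gives x = 6, y = -4, z = -4, u = 6, v = 4.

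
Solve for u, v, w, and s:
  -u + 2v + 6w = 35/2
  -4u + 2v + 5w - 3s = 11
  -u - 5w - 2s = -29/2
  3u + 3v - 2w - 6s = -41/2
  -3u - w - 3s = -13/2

u = -3/2, v = 2, w = 2, s = 3

Row-reduce the augmented matrix:
R1 ← R1 / (-1).
R2 ← R2 + 4·R1.
R3 ← R3 + 1·R1.
R4 ← R4 − 3·R1.
R5 ← R5 + 3·R1.
R2 ← R2 / (-6).
R1 ← R1 + 2·R2.
R3 ← R3 + 2·R2.
R4 ← R4 − 9·R2.
R5 ← R5 + 6·R2.
R3 ← R3 / (-14/3).
R1 ← R1 − 1/3·R3.
R2 ← R2 − 19/6·R3.
R4 ← R4 + 25/2·R3.
R4 ← R4 / (-219/28).
R1 ← R1 − 13/14·R4.
R2 ← R2 + 5/28·R4.
R3 ← R3 − 3/14·R4.
R5 reduces to 0 = 0, so the extra equation is consistent.
Reading off the reduced rows gives u = -3/2, v = 2, w = 2, s = 3.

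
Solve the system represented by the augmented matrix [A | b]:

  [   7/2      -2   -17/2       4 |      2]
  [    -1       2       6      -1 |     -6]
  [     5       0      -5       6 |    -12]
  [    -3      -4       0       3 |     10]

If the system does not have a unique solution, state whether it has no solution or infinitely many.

no solution

Row-reduce:
R1 ← R1 / (7/2).
R2 ← R2 + 1·R1.
R3 ← R3 − 5·R1.
R4 ← R4 + 3·R1.
R2 ← R2 / (10/7).
R1 ← R1 + 4/7·R2.
R3 ← R3 − 20/7·R2.
R4 ← R4 + 40/7·R2.
Swap R3 and R4.
R3 ← R3 / (7).
R1 ← R1 + 1·R3.
R2 ← R2 − 5/2·R3.
Row 4 reduces to 0 = -4, a contradiction. The system is inconsistent.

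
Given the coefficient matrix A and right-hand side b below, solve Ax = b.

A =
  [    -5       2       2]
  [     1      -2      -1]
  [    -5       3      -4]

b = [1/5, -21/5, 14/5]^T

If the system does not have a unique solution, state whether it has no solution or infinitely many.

x_1 = 1, x_2 = 13/5, x_3 = 0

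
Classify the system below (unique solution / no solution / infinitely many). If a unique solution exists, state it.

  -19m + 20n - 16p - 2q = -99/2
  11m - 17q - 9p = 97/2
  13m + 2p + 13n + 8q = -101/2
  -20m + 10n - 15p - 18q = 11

m = 1/2, n = -3, p = -1, q = -2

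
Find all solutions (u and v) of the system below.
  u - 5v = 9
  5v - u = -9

infinitely many solutions

Row-reduce:
R2 ← R2 + 1·R1.
Rank is 1 with 2 unknowns, leaving v free.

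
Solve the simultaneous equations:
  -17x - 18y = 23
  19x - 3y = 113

x = 5, y = -6

Row-reduce the augmented matrix:
R1 ← R1 / (-17).
R2 ← R2 − 19·R1.
R2 ← R2 / (-393/17).
R1 ← R1 − 18/17·R2.
Reading off the reduced rows gives x = 5, y = -6.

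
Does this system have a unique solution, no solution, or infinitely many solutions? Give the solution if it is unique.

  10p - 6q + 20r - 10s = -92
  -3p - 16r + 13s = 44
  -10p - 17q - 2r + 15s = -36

infinitely many solutions

Row-reduce:
R1 ← R1 / (10).
R2 ← R2 + 3·R1.
R3 ← R3 + 10·R1.
R2 ← R2 / (-9/5).
R1 ← R1 + 3/5·R2.
R3 ← R3 + 23·R2.
R3 ← R3 / (1312/9).
R1 ← R1 − 16/3·R3.
R2 ← R2 − 50/9·R3.
Rank is 3 with 4 unknowns, leaving s free.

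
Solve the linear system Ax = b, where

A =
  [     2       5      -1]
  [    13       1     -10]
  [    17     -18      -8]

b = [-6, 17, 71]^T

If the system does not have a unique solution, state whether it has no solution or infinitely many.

x_1 = 3, x_2 = -2, x_3 = 2

Row-reduce the augmented matrix:
R1 ← R1 / (2).
R2 ← R2 − 13·R1.
R3 ← R3 − 17·R1.
R2 ← R2 / (-63/2).
R1 ← R1 − 5/2·R2.
R3 ← R3 + 121/2·R2.
R3 ← R3 / (65/9).
R1 ← R1 + 7/9·R3.
R2 ← R2 − 1/9·R3.
Reading off the reduced rows gives x_1 = 3, x_2 = -2, x_3 = 2.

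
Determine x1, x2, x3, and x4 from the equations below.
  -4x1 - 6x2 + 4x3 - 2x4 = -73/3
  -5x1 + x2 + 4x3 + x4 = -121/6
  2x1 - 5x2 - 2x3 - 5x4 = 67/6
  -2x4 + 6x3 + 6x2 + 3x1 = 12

x1 = 7/3, x2 = 2, x3 = -2, x4 = -5/2

Row-reduce the augmented matrix:
R1 ← R1 / (-4).
R2 ← R2 + 5·R1.
R3 ← R3 − 2·R1.
R4 ← R4 − 3·R1.
R2 ← R2 / (17/2).
R1 ← R1 − 3/2·R2.
R3 ← R3 + 8·R2.
R4 ← R4 − 3/2·R2.
R3 ← R3 / (-16/17).
R1 ← R1 + 14/17·R3.
R2 ← R2 + 2/17·R3.
R4 ← R4 − 156/17·R3.
R4 ← R4 / (-61/2).
R1 ← R1 − 9/4·R4.
R2 ← R2 − 3/4·R4.
R3 ← R3 − 23/8·R4.
Reading off the reduced rows gives x1 = 7/3, x2 = 2, x3 = -2, x4 = -5/2.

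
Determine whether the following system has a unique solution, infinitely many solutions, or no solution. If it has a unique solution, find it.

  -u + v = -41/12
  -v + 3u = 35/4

u = 8/3, v = -3/4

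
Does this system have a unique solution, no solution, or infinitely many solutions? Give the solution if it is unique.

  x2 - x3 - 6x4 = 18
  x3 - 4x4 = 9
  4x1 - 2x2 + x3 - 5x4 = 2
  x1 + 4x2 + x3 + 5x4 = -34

Row-reduce the augmented matrix:
Swap R1 and R3.
R1 ← R1 / (4).
R4 ← R4 − 1·R1.
Swap R2 and R3.
R1 ← R1 + 1/2·R2.
R4 ← R4 − 9/2·R2.
R1 ← R1 + 1/4·R3.
R2 ← R2 + 1·R3.
R4 ← R4 − 21/4·R3.
R4 ← R4 / (217/4).
R1 ← R1 + 21/4·R4.
R2 ← R2 + 10·R4.
R3 ← R3 + 4·R4.
Reading off the reduced rows gives x1 = -4, x2 = -3, x3 = -3, x4 = -3.

x1 = -4, x2 = -3, x3 = -3, x4 = -3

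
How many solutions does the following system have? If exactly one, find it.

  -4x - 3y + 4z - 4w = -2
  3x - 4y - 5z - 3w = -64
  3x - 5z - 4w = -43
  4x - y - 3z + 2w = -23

x = -2, y = 6, z = 5, w = 3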